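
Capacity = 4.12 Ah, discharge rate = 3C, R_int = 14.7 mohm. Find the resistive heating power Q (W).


Convert: R = 14.7 mohm = 0.0147 ohm
Step 1: I = C_rate * capacity = 3 * 4.12 = 12.36 A
Step 2: Q = I^2 * R = 12.36^2 * 0.0147 = 152.77 * 0.0147 = 2.246 W

2.246 W


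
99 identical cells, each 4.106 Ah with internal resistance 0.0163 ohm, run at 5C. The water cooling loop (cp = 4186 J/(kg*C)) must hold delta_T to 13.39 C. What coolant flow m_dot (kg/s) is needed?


Step 1: I = 5 * 4.106 = 20.53 A
Step 2: Q_cell = I^2 * R = 20.53^2 * 0.0163 = 6.8701 W
Step 3: Q_total = 99 * 6.8701 = 680.14 W
Step 4: m_dot = Q_total / (cp * dT) = 680.14 / (4186 * 13.39) = 0.01213 kg/s

0.01213 kg/s


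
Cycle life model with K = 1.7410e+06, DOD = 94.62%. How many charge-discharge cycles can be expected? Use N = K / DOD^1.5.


Step 1: DOD^1.5 = 94.62^1.5 = 920.4
Step 2: N = 1.7410e+06 / 920.4 = 1892 cycles

1892 cycles


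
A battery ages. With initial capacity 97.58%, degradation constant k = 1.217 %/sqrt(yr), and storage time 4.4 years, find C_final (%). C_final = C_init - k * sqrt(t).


sqrt(t) = sqrt(4.4) = 2.0976
C_final = 97.58 - 1.217 * 2.0976 = 95.03%

95.03%


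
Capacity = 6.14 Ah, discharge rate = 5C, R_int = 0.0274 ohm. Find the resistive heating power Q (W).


Step 1: I = C_rate * capacity = 5 * 6.14 = 30.7 A
Step 2: Q = I^2 * R = 30.7^2 * 0.0274 = 942.49 * 0.0274 = 25.82 W

25.82 W


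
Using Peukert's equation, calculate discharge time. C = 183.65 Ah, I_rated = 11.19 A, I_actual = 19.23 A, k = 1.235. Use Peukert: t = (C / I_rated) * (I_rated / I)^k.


Step 1: t_rated = C / I_rated = 183.65 / 11.19 = 16.412 hr
Step 2: ratio = 11.19 / 19.23 = 0.5819
Step 3: ratio^k = 0.5819^1.235 = 0.51237
Step 4: t = t_rated * ratio^k = 16.412 * 0.51237 = 8.409 hr

8.409 hr


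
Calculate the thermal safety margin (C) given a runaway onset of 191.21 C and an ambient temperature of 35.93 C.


margin = T_onset - T_ambient = 191.21 - 35.93 = 155.28 C

155.28 C


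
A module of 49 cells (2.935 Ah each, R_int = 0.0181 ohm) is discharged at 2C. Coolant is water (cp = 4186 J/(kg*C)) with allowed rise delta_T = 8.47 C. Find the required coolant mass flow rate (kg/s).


Step 1: I = 2 * 2.935 = 5.87 A
Step 2: Q_cell = I^2 * R = 5.87^2 * 0.0181 = 0.62367 W
Step 3: Q_total = 49 * 0.62367 = 30.56 W
Step 4: m_dot = Q_total / (cp * dT) = 30.56 / (4186 * 8.47) = 8.619e-04 kg/s

8.619e-04 kg/s


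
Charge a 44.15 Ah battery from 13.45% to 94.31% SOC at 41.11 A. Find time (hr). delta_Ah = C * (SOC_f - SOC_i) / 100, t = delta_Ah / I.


delta_Ah = 44.15 * (94.31 - 13.45) / 100 = 35.7 Ah
t = delta_Ah / I = 35.7 / 41.11 = 0.8684 hr

0.8684 hr


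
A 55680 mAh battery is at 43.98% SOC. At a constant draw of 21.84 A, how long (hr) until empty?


Convert: C_total = 55680 mAh = 55.68 Ah
Step 1: remaining = SOC/100 * C_total = 43.98/100 * 55.68 = 24.488 Ah
Step 2: t = remaining / I = 24.488 / 21.84 = 1.121 hr

1.121 hr


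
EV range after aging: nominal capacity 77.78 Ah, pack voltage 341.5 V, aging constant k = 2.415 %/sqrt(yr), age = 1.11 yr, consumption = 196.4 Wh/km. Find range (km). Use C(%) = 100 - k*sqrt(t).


Step 1: capacity retention = 100 - 2.415 * sqrt(1.11) = 100 - 2.415 * 1.0536 = 97.456%
Step 2: C_now = 77.78 * 97.456/100 = 75.801 Ah
Step 3: E_pack = V * C_now = 341.5 * 75.801 = 25886 Wh
Step 4: range = E_pack / consumption = 25886 / 196.4 = 131.8 km

131.8 km


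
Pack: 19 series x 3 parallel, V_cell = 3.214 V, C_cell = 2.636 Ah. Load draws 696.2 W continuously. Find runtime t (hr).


Step 1: E_pack = Ns * V_cell * Np * C_cell = 19 * 3.214 * 3 * 2.636 = 482.91 Wh
Step 2: t = E_pack / P = 482.91 / 696.2 = 0.6936 hr

0.6936 hr


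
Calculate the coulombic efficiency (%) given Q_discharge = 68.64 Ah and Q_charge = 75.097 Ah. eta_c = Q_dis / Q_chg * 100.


Coulombic efficiency = 68.64/75.097 * 100% = 91.40%

91.40%


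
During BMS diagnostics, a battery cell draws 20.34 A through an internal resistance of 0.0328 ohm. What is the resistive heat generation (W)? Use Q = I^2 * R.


Q = I^2 * R = 20.34^2 * 0.0328 = 13.57 W

13.57 W


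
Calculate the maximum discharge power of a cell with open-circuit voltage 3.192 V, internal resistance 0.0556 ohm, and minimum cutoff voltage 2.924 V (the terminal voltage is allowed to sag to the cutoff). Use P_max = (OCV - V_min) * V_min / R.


P_max = (OCV - V_min) * V_min / R = (3.192 - 2.924) * 2.924 / 0.0556 = 0.268 * 2.924 / 0.0556 = 14.09 W

14.09 W


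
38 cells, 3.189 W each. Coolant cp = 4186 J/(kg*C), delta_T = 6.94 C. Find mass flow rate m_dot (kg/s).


Q_total = 38 * 3.189 = 121.18 W
m_dot = Q_total / (cp * dT) = 121.18 / (4186 * 6.94) = 0.004171 kg/s

0.004171 kg/s


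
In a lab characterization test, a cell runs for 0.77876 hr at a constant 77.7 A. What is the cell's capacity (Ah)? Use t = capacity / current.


C = I * t = 77.7 * 0.77876 = 60.51 Ah

60.51 Ah


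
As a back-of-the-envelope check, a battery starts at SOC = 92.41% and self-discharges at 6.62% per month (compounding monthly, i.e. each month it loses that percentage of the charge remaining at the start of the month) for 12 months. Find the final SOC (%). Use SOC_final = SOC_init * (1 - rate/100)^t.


Monthly retention factor = 1 - 6.62/100 = 0.9338
Over 12 months: factor^12 = 0.43959
SOC_final = 92.41 * 0.43959 = 40.62%

40.62%


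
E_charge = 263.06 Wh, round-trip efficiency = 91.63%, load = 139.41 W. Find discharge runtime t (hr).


Step 1: E_discharge = eta/100 * E_charge = 91.63/100 * 263.06 = 241.04 Wh
Step 2: t = E_discharge / P = 241.04 / 139.41 = 1.729 hr

1.729 hr


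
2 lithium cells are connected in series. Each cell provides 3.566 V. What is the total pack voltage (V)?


Series voltages add: 2 * 3.566 V = 7.132 V

7.132 V


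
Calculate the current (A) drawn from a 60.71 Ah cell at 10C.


At 10C: I = 10 * 60.71 Ah = 607.1 A

607.1 A


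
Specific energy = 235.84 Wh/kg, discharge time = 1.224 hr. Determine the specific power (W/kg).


Specific power = 235.84 Wh/kg / 1.224 hr = 192.7 W/kg

192.7 W/kg


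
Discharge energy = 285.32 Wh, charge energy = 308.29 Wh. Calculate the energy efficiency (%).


Round-trip efficiency = 285.32/308.29 * 100% = 92.55%

92.55%


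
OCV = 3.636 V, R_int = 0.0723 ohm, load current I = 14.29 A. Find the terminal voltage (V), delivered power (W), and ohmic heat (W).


Step 1: V_terminal = OCV - I*R = 3.636 - 14.29 * 0.0723 = 2.6028 V
Step 2: P_out = V_terminal * I = 2.6028 * 14.29 = 37.19 W
Step 3: Q = I^2 * R = 14.29^2 * 0.0723 = 14.76 W

V=2.6028 V, P=37.19 W, Q=14.76 W


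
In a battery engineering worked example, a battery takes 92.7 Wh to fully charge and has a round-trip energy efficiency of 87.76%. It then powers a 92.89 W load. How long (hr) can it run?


Step 1: E_discharge = eta/100 * E_charge = 87.76/100 * 92.7 = 81.354 Wh
Step 2: t = E_discharge / P = 81.354 / 92.89 = 0.8758 hr

0.8758 hr


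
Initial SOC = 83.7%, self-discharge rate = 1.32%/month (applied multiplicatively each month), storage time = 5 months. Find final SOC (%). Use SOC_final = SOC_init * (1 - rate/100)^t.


decay = (1 - 1.32/100)^5 = 0.93572
SOC_final = 83.7 * 0.93572 = 78.32%

78.32%


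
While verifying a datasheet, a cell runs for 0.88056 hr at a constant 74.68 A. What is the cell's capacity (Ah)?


C = I * t = 74.68 * 0.88056 = 65.76 Ah

65.76 Ah


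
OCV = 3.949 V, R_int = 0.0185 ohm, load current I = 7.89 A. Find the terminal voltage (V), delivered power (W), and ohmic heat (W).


Step 1: V_terminal = OCV - I*R = 3.949 - 7.89 * 0.0185 = 3.803 V
Step 2: P_out = V_terminal * I = 3.803 * 7.89 = 30.01 W
Step 3: Q = I^2 * R = 7.89^2 * 0.0185 = 1.152 W

V=3.803 V, P=30.01 W, Q=1.152 W


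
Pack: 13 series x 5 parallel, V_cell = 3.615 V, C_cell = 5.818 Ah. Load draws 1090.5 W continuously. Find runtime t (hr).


Step 1: E_pack = Ns * V_cell * Np * C_cell = 13 * 3.615 * 5 * 5.818 = 1367.1 Wh
Step 2: t = E_pack / P = 1367.1 / 1090.5 = 1.254 hr

1.254 hr


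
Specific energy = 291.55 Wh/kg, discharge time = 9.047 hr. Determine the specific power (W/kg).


P_specific = E / t = 291.55 / 9.047 = 32.23 W/kg

32.23 W/kg


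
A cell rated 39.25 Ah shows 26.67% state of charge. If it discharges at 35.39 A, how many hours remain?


Step 1: remaining = SOC/100 * C_total = 26.67/100 * 39.25 = 10.468 Ah
Step 2: t = remaining / I = 10.468 / 35.39 = 0.2958 hr

0.2958 hr


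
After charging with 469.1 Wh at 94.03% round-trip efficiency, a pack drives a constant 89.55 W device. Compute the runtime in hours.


Step 1: E_discharge = eta/100 * E_charge = 94.03/100 * 469.1 = 441.09 Wh
Step 2: t = E_discharge / P = 441.09 / 89.55 = 4.926 hr

4.926 hr


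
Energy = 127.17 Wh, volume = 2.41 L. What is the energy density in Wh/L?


ED = E / V = 127.17 / 2.41 = 52.77 Wh/L

52.77 Wh/L


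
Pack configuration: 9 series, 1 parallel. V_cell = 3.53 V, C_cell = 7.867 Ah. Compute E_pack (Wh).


E = Ns * Vcell * Np * Ccell = 9 * 3.53 * 1 * 7.867 = 249.9 Wh

249.9 Wh


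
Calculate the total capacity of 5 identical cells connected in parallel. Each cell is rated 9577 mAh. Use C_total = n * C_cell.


Convert: C_cell = 9577 mAh = 9.577 Ah
C_total = 5 * 9.577 = 47.885 Ah

47.885 Ah


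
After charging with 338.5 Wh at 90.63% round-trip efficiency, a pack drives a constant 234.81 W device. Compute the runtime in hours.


Step 1: E_discharge = eta/100 * E_charge = 90.63/100 * 338.5 = 306.78 Wh
Step 2: t = E_discharge / P = 306.78 / 234.81 = 1.307 hr

1.307 hr


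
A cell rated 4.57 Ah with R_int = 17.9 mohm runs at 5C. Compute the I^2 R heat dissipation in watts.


Convert: R = 17.9 mohm = 0.0179 ohm
Step 1: I = C_rate * capacity = 5 * 4.57 = 22.85 A
Step 2: Q = I^2 * R = 22.85^2 * 0.0179 = 522.12 * 0.0179 = 9.346 W

9.346 W


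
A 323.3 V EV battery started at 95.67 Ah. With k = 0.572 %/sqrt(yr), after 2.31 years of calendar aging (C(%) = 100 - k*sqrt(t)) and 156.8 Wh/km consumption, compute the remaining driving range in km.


Step 1: capacity retention = 100 - 0.572 * sqrt(2.31) = 100 - 0.572 * 1.5199 = 99.131%
Step 2: C_now = 95.67 * 99.131/100 = 94.839 Ah
Step 3: E_pack = V * C_now = 323.3 * 94.839 = 30661 Wh
Step 4: range = E_pack / consumption = 30661 / 156.8 = 195.5 km

195.5 km


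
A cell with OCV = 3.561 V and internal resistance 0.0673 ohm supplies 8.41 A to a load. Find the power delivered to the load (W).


Step 1: V_terminal = OCV - I*R = 3.561 - 8.41 * 0.0673 = 2.995 V
Step 2: P_out = V_terminal * I = 2.995 * 8.41 = 25.19 W

25.19 W


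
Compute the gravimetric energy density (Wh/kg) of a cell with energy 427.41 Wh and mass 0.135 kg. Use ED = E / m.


Specific energy = 427.41 Wh / 0.135 kg = 3166 Wh/kg

3166 Wh/kg


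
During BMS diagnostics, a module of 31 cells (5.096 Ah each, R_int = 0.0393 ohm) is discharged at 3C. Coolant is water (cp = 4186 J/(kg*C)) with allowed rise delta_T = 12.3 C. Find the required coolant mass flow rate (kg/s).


Step 1: I = 3 * 5.096 = 15.288 A
Step 2: Q_cell = I^2 * R = 15.288^2 * 0.0393 = 9.1853 W
Step 3: Q_total = 31 * 9.1853 = 284.74 W
Step 4: m_dot = Q_total / (cp * dT) = 284.74 / (4186 * 12.3) = 0.005530 kg/s

0.005530 kg/s


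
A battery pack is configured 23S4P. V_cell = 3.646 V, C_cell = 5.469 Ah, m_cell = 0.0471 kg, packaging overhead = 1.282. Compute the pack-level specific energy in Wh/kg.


Step 1: V_pack = 23 * 3.646 = 83.858 V
Step 2: C_pack = 4 * 5.469 = 21.876 Ah
Step 3: E_pack = V_pack * C_pack = 83.858 * 21.876 = 1834.5 Wh
Step 4: m_pack = 23 * 4 * 0.0471 * 1.282 = 5.5552 kg
Step 5: ED = E_pack / m_pack = 1834.5 / 5.5552 = 330.2 Wh/kg

330.2 Wh/kg


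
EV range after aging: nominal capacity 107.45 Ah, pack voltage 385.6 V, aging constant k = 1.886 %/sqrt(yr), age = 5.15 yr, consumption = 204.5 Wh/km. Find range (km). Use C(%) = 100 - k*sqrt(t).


Step 1: capacity retention = 100 - 1.886 * sqrt(5.15) = 100 - 1.886 * 2.2694 = 95.72%
Step 2: C_now = 107.45 * 95.72/100 = 102.85 Ah
Step 3: E_pack = V * C_now = 385.6 * 102.85 = 39659 Wh
Step 4: range = E_pack / consumption = 39659 / 204.5 = 193.9 km

193.9 km


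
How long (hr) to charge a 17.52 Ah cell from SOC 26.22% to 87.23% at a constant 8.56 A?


Step 1: dSOC = 87.23% - 26.22% = 61.01%
Step 2: delta_Ah = 17.52 * 61.01 / 100 = 10.689 Ah
Step 3: t = 10.689 / 8.56 = 1.249 hr

1.249 hr


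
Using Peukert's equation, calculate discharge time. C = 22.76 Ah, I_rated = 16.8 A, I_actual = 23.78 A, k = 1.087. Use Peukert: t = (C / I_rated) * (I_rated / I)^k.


Step 1: t_rated = C / I_rated = 22.76 / 16.8 = 1.3548 hr
Step 2: ratio = 16.8 / 23.78 = 0.70648
Step 3: ratio^k = 0.70648^1.087 = 0.68544
Step 4: t = t_rated * ratio^k = 1.3548 * 0.68544 = 0.9286 hr

0.9286 hr


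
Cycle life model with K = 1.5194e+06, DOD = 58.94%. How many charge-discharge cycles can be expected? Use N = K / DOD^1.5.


DOD^1.5 = 452.5
N = K / DOD^1.5 = 1.5194e+06 / 452.5 = 3358

3358 cycles


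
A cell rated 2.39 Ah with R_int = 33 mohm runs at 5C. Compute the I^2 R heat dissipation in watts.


Convert: R = 33 mohm = 0.033 ohm
Step 1: I = C_rate * capacity = 5 * 2.39 = 11.95 A
Step 2: Q = I^2 * R = 11.95^2 * 0.033 = 142.8 * 0.033 = 4.712 W

4.712 W


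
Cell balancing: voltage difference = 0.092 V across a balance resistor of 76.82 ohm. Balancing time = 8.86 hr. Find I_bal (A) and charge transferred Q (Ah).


First, Ohm's law: I_bal = 0.092 V / 76.82 ohm = 0.0011976 A
Then Q = I * t = 0.0011976 A * 8.86 hr = 0.01061 Ah

I=0.0011976 A, Q=0.01061 Ah


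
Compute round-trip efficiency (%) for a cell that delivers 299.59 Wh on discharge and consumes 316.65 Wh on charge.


eta_e = E_dis / E_chg * 100 = 299.59 / 316.65 * 100 = 94.61%

94.61%


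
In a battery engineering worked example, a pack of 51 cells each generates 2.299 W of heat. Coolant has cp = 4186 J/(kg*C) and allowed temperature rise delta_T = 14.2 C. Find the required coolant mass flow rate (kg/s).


Step 1: Total heat Q = 51 * 2.299 W = 117.25 W
Step 2: denom = cp * dT = 4186 * 14.2 = 59441
Step 3: m_dot = 117.25 / 59441 = 0.001973 kg/s

0.001973 kg/s


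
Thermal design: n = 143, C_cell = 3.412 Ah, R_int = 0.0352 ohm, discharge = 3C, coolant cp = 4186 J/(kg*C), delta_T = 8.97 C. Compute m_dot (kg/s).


Step 1: I = 3 * 3.412 = 10.236 A
Step 2: Q_cell = I^2 * R = 10.236^2 * 0.0352 = 3.6881 W
Step 3: Q_total = 143 * 3.6881 = 527.4 W
Step 4: m_dot = Q_total / (cp * dT) = 527.4 / (4186 * 8.97) = 0.01405 kg/s

0.01405 kg/s


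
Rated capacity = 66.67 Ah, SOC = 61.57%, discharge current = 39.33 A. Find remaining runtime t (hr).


Step 1: remaining = SOC/100 * C_total = 61.57/100 * 66.67 = 41.049 Ah
Step 2: t = remaining / I = 41.049 / 39.33 = 1.044 hr

1.044 hr


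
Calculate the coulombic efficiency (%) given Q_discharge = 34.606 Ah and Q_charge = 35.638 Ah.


eta_c = Q_dis / Q_chg * 100 = 34.606 / 35.638 * 100 = 97.10%

97.10%


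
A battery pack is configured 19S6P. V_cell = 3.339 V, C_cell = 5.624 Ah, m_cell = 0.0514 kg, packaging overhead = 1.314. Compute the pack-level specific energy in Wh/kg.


Step 1: V_pack = 19 * 3.339 = 63.441 V
Step 2: C_pack = 6 * 5.624 = 33.744 Ah
Step 3: E_pack = V_pack * C_pack = 63.441 * 33.744 = 2140.8 Wh
Step 4: m_pack = 19 * 6 * 0.0514 * 1.314 = 7.6995 kg
Step 5: ED = E_pack / m_pack = 2140.8 / 7.6995 = 278.0 Wh/kg

278.0 Wh/kg


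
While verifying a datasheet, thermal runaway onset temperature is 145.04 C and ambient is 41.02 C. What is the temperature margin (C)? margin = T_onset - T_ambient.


Safety margin = 145.04 C - 41.02 C = 104.02 C

104.02 C


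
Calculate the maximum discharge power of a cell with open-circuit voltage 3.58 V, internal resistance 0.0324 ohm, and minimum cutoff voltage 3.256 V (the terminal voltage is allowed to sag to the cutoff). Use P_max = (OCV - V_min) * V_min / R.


P_max = (OCV - V_min) * V_min / R = (3.58 - 3.256) * 3.256 / 0.0324 = 0.324 * 3.256 / 0.0324 = 32.56 W

32.56 W


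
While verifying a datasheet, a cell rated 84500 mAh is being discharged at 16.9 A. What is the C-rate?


Convert: capacity = 84500 mAh = 84.5 Ah
Rearranging: C_rate = 16.9 / 84.5 = 0.2C

0.2C


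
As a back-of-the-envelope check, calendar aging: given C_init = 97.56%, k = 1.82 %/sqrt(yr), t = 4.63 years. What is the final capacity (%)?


sqrt(t) = sqrt(4.63) = 2.1517
C_final = 97.56 - 1.82 * 2.1517 = 93.64%

93.64%


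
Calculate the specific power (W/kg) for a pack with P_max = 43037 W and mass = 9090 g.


Convert: m = 9090 g = 9.09 kg
Specific power = 43037 W / 9.09 kg = 4735 W/kg

4735 W/kg


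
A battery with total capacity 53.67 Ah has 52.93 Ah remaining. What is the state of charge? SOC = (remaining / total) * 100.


SOC% = 52.93 / 53.67 * 100 = 98.62%

98.62%


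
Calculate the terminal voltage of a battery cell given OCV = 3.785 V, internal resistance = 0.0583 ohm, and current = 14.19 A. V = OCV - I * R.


V = OCV - I*R = 3.785 - 14.19 * 0.0583 = 2.958 V

2.958 V


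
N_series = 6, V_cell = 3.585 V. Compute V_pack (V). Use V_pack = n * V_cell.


With 6 cells in series at 3.585 V each, V_pack = 21.51 V

21.51 V


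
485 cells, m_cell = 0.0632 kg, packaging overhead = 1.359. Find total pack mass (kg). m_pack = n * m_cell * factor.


Cell mass sum = 485 * 0.0632 = 30.652 kg
With overhead 1.359: m_pack = 30.652 * 1.359 = 41.66 kg

41.66 kg


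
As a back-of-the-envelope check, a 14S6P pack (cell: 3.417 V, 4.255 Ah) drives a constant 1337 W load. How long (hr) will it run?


Step 1: E_pack = Ns * V_cell * Np * C_cell = 14 * 3.417 * 6 * 4.255 = 1221.3 Wh
Step 2: t = E_pack / P = 1221.3 / 1337 = 0.9135 hr

0.9135 hr


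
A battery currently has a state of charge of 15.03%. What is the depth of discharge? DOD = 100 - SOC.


Complement of SOC: DOD = 100% - 15.03% = 84.97%

84.97%


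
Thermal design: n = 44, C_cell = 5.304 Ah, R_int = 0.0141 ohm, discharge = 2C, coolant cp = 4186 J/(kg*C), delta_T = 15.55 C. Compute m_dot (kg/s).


Step 1: I = 2 * 5.304 = 10.608 A
Step 2: Q_cell = I^2 * R = 10.608^2 * 0.0141 = 1.5867 W
Step 3: Q_total = 44 * 1.5867 = 69.815 W
Step 4: m_dot = Q_total / (cp * dT) = 69.815 / (4186 * 15.55) = 0.001073 kg/s

0.001073 kg/s


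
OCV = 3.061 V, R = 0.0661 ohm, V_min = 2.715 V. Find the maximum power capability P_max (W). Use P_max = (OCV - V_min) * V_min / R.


dV = OCV - V_min = 0.346 V (so I_max = dV / R)
P_max = dV * V_min / R = 0.346 * 2.715 / 0.0661 = 14.21 W

14.21 W


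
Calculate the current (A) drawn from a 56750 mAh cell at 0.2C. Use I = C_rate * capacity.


Convert: capacity = 56750 mAh = 56.75 Ah
At 0.2C: I = 0.2 * 56.75 Ah = 11.35 A

11.35 A


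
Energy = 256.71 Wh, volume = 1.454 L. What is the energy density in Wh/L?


Volumetric ED = 256.71 Wh / 1.454 L = 176.6 Wh/L

176.6 Wh/L


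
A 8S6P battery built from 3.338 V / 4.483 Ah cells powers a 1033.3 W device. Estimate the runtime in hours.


Step 1: E_pack = Ns * V_cell * Np * C_cell = 8 * 3.338 * 6 * 4.483 = 718.28 Wh
Step 2: t = E_pack / P = 718.28 / 1033.3 = 0.6951 hr

0.6951 hr


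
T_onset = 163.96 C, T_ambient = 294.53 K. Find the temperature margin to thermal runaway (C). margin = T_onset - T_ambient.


Convert: T_ambient = 294.53 K = 21.38 C
margin = 163.96 - 21.38 = 142.58 C

142.58 C


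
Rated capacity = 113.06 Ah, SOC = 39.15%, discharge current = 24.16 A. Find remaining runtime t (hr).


Step 1: remaining = SOC/100 * C_total = 39.15/100 * 113.06 = 44.263 Ah
Step 2: t = remaining / I = 44.263 / 24.16 = 1.832 hr

1.832 hr


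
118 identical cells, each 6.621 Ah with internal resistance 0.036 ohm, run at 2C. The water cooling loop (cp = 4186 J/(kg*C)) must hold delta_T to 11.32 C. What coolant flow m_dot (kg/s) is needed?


Step 1: I = 2 * 6.621 = 13.242 A
Step 2: Q_cell = I^2 * R = 13.242^2 * 0.036 = 6.3126 W
Step 3: Q_total = 118 * 6.3126 = 744.89 W
Step 4: m_dot = Q_total / (cp * dT) = 744.89 / (4186 * 11.32) = 0.01572 kg/s

0.01572 kg/s


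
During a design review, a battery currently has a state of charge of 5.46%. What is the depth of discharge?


DOD = 100 - SOC = 100 - 5.46 = 94.54%

94.54%


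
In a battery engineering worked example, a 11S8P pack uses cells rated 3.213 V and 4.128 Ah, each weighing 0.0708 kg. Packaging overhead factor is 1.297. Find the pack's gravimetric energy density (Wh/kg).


Step 1: V_pack = 11 * 3.213 = 35.343 V
Step 2: C_pack = 8 * 4.128 = 33.024 Ah
Step 3: E_pack = V_pack * C_pack = 35.343 * 33.024 = 1167.2 Wh
Step 4: m_pack = 11 * 8 * 0.0708 * 1.297 = 8.0808 kg
Step 5: ED = E_pack / m_pack = 1167.2 / 8.0808 = 144.4 Wh/kg

144.4 Wh/kg


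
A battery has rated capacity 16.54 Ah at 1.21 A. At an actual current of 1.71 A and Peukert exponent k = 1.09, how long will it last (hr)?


Step 1: t_rated = C / I_rated = 16.54 / 1.21 = 13.669 hr
Step 2: ratio = 1.21 / 1.71 = 0.7076
Step 3: ratio^k = 0.7076^1.09 = 0.68591
Step 4: t = t_rated * ratio^k = 13.669 * 0.68591 = 9.376 hr

9.376 hr


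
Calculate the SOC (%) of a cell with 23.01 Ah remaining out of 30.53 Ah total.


SOC% = 23.01 / 30.53 * 100 = 75.37%

75.37%


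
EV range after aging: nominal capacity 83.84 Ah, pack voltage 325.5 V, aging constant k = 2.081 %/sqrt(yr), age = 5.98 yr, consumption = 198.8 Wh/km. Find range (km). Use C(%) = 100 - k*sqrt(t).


Step 1: capacity retention = 100 - 2.081 * sqrt(5.98) = 100 - 2.081 * 2.4454 = 94.911%
Step 2: C_now = 83.84 * 94.911/100 = 79.573 Ah
Step 3: E_pack = V * C_now = 325.5 * 79.573 = 25901 Wh
Step 4: range = E_pack / consumption = 25901 / 198.8 = 130.3 km

130.3 km


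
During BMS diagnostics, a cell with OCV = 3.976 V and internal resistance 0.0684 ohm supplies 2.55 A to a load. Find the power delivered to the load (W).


Step 1: V_terminal = OCV - I*R = 3.976 - 2.55 * 0.0684 = 3.8016 V
Step 2: P_out = V_terminal * I = 3.8016 * 2.55 = 9.694 W

9.694 W


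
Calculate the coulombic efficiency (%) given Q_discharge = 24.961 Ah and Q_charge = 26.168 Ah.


Coulombic efficiency = 24.961/26.168 * 100% = 95.39%

95.39%


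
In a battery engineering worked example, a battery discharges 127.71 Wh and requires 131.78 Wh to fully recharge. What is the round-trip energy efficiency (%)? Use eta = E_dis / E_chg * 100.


Round-trip efficiency = 127.71/131.78 * 100% = 96.91%

96.91%


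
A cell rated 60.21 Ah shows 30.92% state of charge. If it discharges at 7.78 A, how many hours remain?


Step 1: remaining = SOC/100 * C_total = 30.92/100 * 60.21 = 18.617 Ah
Step 2: t = remaining / I = 18.617 / 7.78 = 2.393 hr

2.393 hr


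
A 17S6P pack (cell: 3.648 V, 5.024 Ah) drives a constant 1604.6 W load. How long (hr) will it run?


Step 1: E_pack = Ns * V_cell * Np * C_cell = 17 * 3.648 * 6 * 5.024 = 1869.4 Wh
Step 2: t = E_pack / P = 1869.4 / 1604.6 = 1.165 hr

1.165 hr


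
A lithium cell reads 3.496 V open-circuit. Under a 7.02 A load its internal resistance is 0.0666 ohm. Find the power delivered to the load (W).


Step 1: V_terminal = OCV - I*R = 3.496 - 7.02 * 0.0666 = 3.0285 V
Step 2: P_out = V_terminal * I = 3.0285 * 7.02 = 21.26 W

21.26 W


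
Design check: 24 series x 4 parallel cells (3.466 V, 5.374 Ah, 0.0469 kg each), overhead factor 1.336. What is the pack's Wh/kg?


Step 1: V_pack = 24 * 3.466 = 83.184 V
Step 2: C_pack = 4 * 5.374 = 21.496 Ah
Step 3: E_pack = V_pack * C_pack = 83.184 * 21.496 = 1788.1 Wh
Step 4: m_pack = 24 * 4 * 0.0469 * 1.336 = 6.0152 kg
Step 5: ED = E_pack / m_pack = 1788.1 / 6.0152 = 297.3 Wh/kg

297.3 Wh/kg


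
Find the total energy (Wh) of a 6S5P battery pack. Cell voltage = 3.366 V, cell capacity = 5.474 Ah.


V_pack = 6 * 3.366 = 20.196 V
C_pack = 5 * 5.474 = 27.37 Ah
E = V_pack * C_pack = 20.196 * 27.37 = 552.8 Wh

552.8 Wh


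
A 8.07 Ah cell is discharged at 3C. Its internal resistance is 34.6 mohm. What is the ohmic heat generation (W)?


Convert: R = 34.6 mohm = 0.0346 ohm
Step 1: I = C_rate * capacity = 3 * 8.07 = 24.21 A
Step 2: Q = I^2 * R = 24.21^2 * 0.0346 = 586.12 * 0.0346 = 20.28 W

20.28 W


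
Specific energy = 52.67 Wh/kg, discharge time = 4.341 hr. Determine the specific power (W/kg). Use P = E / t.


P_specific = E / t = 52.67 / 4.341 = 12.13 W/kg

12.13 W/kg


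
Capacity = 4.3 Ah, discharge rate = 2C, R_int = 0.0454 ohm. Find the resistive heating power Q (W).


Step 1: I = C_rate * capacity = 2 * 4.3 = 8.6 A
Step 2: Q = I^2 * R = 8.6^2 * 0.0454 = 73.96 * 0.0454 = 3.358 W

3.358 W


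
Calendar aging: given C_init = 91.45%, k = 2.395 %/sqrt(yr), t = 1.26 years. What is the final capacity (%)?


sqrt(t) = sqrt(1.26) = 1.1225
C_final = 91.45 - 2.395 * 1.1225 = 88.76%

88.76%


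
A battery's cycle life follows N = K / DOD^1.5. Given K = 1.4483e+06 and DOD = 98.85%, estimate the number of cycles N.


Step 1: DOD^1.5 = 98.85^1.5 = 982.8
Step 2: N = 1.4483e+06 / 982.8 = 1474 cycles

1474 cycles


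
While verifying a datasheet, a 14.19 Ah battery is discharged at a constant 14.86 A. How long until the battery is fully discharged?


t = capacity / current = 14.19 / 14.86 = 0.9549 hr

0.9549 hr


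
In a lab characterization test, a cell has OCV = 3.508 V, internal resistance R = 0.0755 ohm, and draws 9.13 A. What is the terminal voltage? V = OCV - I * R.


IR drop = 9.13 * 0.0755 = 0.68932 V
V = 3.508 - 0.68932 = 2.819 V

2.819 V


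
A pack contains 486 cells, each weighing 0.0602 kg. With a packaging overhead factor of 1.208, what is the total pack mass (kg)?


m_pack = n * m_cell * overhead = 486 * 0.0602 * 1.208 = 35.34 kg

35.34 kg


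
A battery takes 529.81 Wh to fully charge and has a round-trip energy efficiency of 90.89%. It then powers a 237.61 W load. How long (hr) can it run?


Step 1: E_discharge = eta/100 * E_charge = 90.89/100 * 529.81 = 481.54 Wh
Step 2: t = E_discharge / P = 481.54 / 237.61 = 2.027 hr

2.027 hr


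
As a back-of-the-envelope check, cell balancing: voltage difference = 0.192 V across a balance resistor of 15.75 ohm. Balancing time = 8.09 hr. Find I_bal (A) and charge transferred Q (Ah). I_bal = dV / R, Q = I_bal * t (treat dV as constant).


First, Ohm's law: I_bal = 0.192 V / 15.75 ohm = 0.01219 A
Then Q = I * t = 0.01219 A * 8.09 hr = 0.09862 Ah

I=0.01219 A, Q=0.09862 Ah


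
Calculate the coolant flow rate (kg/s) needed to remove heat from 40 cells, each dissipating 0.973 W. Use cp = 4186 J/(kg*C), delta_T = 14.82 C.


Step 1: Total heat Q = 40 * 0.973 W = 38.92 W
Step 2: denom = cp * dT = 4186 * 14.82 = 62037
Step 3: m_dot = 38.92 / 62037 = 6.274e-04 kg/s

6.274e-04 kg/s


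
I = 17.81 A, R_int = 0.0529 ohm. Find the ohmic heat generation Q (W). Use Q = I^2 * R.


I^2 = 317.2
Q = 317.2 * 0.0529 = 16.78 W

16.78 W


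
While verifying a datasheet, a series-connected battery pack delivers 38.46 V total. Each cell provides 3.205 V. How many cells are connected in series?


n = V_pack / V_cell = 38.46 / 3.205 = 12

12


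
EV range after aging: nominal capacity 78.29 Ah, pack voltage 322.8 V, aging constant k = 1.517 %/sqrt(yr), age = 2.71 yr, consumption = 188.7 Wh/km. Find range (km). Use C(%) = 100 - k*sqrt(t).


Step 1: capacity retention = 100 - 1.517 * sqrt(2.71) = 100 - 1.517 * 1.6462 = 97.503%
Step 2: C_now = 78.29 * 97.503/100 = 76.335 Ah
Step 3: E_pack = V * C_now = 322.8 * 76.335 = 24641 Wh
Step 4: range = E_pack / consumption = 24641 / 188.7 = 130.6 km

130.6 km


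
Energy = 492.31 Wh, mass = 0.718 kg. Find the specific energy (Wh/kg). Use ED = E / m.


Specific energy = 492.31 Wh / 0.718 kg = 685.7 Wh/kg

685.7 Wh/kg


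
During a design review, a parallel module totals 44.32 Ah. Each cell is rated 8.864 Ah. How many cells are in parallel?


n = C_total / C_cell = 44.32 / 8.864 = 5

5


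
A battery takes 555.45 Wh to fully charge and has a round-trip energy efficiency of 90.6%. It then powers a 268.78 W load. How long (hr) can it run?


Step 1: E_discharge = eta/100 * E_charge = 90.6/100 * 555.45 = 503.24 Wh
Step 2: t = E_discharge / P = 503.24 / 268.78 = 1.872 hr

1.872 hr


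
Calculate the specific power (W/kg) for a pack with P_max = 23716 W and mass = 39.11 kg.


SP = P / m = 23716 / 39.11 = 606.4 W/kg

606.4 W/kg


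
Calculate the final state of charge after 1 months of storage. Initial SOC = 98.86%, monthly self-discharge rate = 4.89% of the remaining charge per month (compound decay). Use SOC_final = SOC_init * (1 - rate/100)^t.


decay = (1 - 4.89/100)^1 = 0.9511
SOC_final = 98.86 * 0.9511 = 94.03%

94.03%


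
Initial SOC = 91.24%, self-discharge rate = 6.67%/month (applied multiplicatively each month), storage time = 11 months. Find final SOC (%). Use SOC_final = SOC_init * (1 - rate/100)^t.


Monthly retention factor = 1 - 6.67/100 = 0.9333
Over 11 months: factor^11 = 0.46799
SOC_final = 91.24 * 0.46799 = 42.70%

42.70%


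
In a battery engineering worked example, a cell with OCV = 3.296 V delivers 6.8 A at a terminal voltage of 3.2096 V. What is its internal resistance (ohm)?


R = (OCV - V) / I = (3.296 - 3.2096) / 6.8 = 0.01271 ohm

0.01271 ohm


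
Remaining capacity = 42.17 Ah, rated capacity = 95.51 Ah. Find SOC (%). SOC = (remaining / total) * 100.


SOC% = 42.17 / 95.51 * 100 = 44.15%

44.15%


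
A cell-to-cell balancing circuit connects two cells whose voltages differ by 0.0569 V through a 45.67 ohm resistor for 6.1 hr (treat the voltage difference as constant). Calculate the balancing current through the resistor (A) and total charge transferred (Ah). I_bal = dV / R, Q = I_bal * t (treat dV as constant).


I_bal = dV / R = 0.0569 / 45.67 = 0.0012459 A
Q = I_bal * t = 0.0012459 * 6.1 = 0.007600 Ah

I=0.0012459 A, Q=0.007600 Ah


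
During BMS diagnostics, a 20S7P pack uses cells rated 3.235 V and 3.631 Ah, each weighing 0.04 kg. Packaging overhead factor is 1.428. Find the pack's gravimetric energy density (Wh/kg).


Step 1: V_pack = 20 * 3.235 = 64.7 V
Step 2: C_pack = 7 * 3.631 = 25.417 Ah
Step 3: E_pack = V_pack * C_pack = 64.7 * 25.417 = 1644.5 Wh
Step 4: m_pack = 20 * 7 * 0.04 * 1.428 = 7.9968 kg
Step 5: ED = E_pack / m_pack = 1644.5 / 7.9968 = 205.6 Wh/kg

205.6 Wh/kg


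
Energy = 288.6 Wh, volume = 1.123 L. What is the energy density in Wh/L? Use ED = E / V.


Volumetric ED = 288.6 Wh / 1.123 L = 257.0 Wh/L

257.0 Wh/L


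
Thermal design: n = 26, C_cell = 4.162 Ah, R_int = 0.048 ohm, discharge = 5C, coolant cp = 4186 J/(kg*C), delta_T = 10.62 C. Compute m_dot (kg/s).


Step 1: I = 5 * 4.162 = 20.81 A
Step 2: Q_cell = I^2 * R = 20.81^2 * 0.048 = 20.787 W
Step 3: Q_total = 26 * 20.787 = 540.46 W
Step 4: m_dot = Q_total / (cp * dT) = 540.46 / (4186 * 10.62) = 0.01216 kg/s

0.01216 kg/s


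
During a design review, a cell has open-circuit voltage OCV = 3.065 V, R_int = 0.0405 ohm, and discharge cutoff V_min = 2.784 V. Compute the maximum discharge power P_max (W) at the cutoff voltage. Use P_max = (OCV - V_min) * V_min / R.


dV = OCV - V_min = 0.281 V (so I_max = dV / R)
P_max = dV * V_min / R = 0.281 * 2.784 / 0.0405 = 19.32 W

19.32 W


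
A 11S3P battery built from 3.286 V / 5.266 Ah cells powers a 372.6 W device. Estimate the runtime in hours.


Step 1: E_pack = Ns * V_cell * Np * C_cell = 11 * 3.286 * 3 * 5.266 = 571.03 Wh
Step 2: t = E_pack / P = 571.03 / 372.6 = 1.533 hr

1.533 hr


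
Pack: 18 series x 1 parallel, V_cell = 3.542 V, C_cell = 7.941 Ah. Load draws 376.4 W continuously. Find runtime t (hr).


Step 1: E_pack = Ns * V_cell * Np * C_cell = 18 * 3.542 * 1 * 7.941 = 506.29 Wh
Step 2: t = E_pack / P = 506.29 / 376.4 = 1.345 hr

1.345 hr


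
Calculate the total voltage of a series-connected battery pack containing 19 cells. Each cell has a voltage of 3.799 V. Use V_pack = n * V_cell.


Series voltages add: 19 * 3.799 V = 72.181 V

72.181 V


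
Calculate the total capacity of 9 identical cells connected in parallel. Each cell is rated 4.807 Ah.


Parallel capacities add: 9 * 4.807 Ah = 43.263 Ah

43.263 Ah


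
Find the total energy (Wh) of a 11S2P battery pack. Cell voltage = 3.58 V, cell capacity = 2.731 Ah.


V_pack = 11 * 3.58 = 39.38 V
C_pack = 2 * 2.731 = 5.462 Ah
E = V_pack * C_pack = 39.38 * 5.462 = 215.1 Wh

215.1 Wh


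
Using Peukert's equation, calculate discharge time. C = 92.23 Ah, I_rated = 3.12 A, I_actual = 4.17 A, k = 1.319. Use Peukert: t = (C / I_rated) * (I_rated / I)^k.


t_rated = C / I_rated = 92.23 / 3.12 = 29.561 hr
(I_rated/I)^k = (0.7482)^1.319 = 0.68207
t = t_rated * (I_rated/I)^k = 29.561 * 0.68207 = 20.16 hr

20.16 hr


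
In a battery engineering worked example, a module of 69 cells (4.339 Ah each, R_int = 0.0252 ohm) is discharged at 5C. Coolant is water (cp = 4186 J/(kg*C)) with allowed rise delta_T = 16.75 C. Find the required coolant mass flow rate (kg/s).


Step 1: I = 5 * 4.339 = 21.695 A
Step 2: Q_cell = I^2 * R = 21.695^2 * 0.0252 = 11.861 W
Step 3: Q_total = 69 * 11.861 = 818.41 W
Step 4: m_dot = Q_total / (cp * dT) = 818.41 / (4186 * 16.75) = 0.01167 kg/s

0.01167 kg/s


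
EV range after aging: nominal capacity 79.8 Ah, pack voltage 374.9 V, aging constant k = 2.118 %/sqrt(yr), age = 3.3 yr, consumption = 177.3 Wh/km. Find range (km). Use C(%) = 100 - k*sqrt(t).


Step 1: capacity retention = 100 - 2.118 * sqrt(3.3) = 100 - 2.118 * 1.8166 = 96.152%
Step 2: C_now = 79.8 * 96.152/100 = 76.729 Ah
Step 3: E_pack = V * C_now = 374.9 * 76.729 = 28766 Wh
Step 4: range = E_pack / consumption = 28766 / 177.3 = 162.2 km

162.2 km


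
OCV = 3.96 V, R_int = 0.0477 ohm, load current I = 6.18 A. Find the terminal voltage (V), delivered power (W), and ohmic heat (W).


Step 1: V_terminal = OCV - I*R = 3.96 - 6.18 * 0.0477 = 3.6652 V
Step 2: P_out = V_terminal * I = 3.6652 * 6.18 = 22.65 W
Step 3: Q = I^2 * R = 6.18^2 * 0.0477 = 1.822 W

V=3.6652 V, P=22.65 W, Q=1.822 W


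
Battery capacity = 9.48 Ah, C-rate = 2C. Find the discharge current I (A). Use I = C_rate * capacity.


I = C_rate * capacity = 2 * 9.48 = 18.96 A

18.96 A


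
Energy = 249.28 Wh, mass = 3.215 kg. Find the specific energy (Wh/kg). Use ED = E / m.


ED = E / m = 249.28 / 3.215 = 77.54 Wh/kg

77.54 Wh/kg


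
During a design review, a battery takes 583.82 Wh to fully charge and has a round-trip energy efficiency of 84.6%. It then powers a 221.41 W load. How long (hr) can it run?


Step 1: E_discharge = eta/100 * E_charge = 84.6/100 * 583.82 = 493.91 Wh
Step 2: t = E_discharge / P = 493.91 / 221.41 = 2.231 hr

2.231 hr


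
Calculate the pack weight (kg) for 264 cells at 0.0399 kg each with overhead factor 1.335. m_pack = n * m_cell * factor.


Cell mass sum = 264 * 0.0399 = 10.534 kg
With overhead 1.335: m_pack = 10.534 * 1.335 = 14.06 kg

14.06 kg


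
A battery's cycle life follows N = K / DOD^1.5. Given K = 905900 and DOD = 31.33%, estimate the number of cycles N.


DOD^1.5 = 175.36
N = K / DOD^1.5 = 905900 / 175.36 = 5166

5166 cycles


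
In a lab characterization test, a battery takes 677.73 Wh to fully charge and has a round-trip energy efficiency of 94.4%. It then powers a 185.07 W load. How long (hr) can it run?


Step 1: E_discharge = eta/100 * E_charge = 94.4/100 * 677.73 = 639.78 Wh
Step 2: t = E_discharge / P = 639.78 / 185.07 = 3.457 hr

3.457 hr


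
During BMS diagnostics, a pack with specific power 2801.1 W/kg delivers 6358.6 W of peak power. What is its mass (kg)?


m = P / SP = 6358.6 / 2801.1 = 2.270 kg

2.270 kg


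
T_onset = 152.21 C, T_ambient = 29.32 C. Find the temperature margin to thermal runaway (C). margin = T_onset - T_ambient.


Safety margin = 152.21 C - 29.32 C = 122.89 C

122.89 C


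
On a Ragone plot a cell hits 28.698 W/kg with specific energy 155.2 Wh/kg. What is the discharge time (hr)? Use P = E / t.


t = E / P = 155.2 / 28.698 = 5.408 hr

5.408 hr


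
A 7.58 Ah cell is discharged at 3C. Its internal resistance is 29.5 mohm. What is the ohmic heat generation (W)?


Convert: R = 29.5 mohm = 0.0295 ohm
Step 1: I = C_rate * capacity = 3 * 7.58 = 22.74 A
Step 2: Q = I^2 * R = 22.74^2 * 0.0295 = 517.11 * 0.0295 = 15.25 W

15.25 W


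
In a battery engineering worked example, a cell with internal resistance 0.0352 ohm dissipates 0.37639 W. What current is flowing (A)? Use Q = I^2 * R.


I = sqrt(Q / R) = sqrt(0.37639 / 0.0352) = sqrt(10.693) = 3.270 A

3.270 A


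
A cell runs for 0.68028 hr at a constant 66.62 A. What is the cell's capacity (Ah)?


C = I * t = 66.62 * 0.68028 = 45.32 Ah

45.32 Ah


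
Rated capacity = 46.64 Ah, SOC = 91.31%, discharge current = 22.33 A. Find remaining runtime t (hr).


Step 1: remaining = SOC/100 * C_total = 91.31/100 * 46.64 = 42.587 Ah
Step 2: t = remaining / I = 42.587 / 22.33 = 1.907 hr

1.907 hr


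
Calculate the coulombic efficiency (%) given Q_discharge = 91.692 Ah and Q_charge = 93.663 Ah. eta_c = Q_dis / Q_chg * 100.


eta_c = Q_dis / Q_chg * 100 = 91.692 / 93.663 * 100 = 97.90%

97.90%


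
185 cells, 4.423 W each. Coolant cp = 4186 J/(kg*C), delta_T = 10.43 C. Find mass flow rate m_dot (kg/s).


Q_total = 185 * 4.423 = 818.26 W
m_dot = Q_total / (cp * dT) = 818.26 / (4186 * 10.43) = 0.01874 kg/s

0.01874 kg/s


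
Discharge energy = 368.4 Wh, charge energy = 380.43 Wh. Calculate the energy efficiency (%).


Round-trip efficiency = 368.4/380.43 * 100% = 96.84%

96.84%


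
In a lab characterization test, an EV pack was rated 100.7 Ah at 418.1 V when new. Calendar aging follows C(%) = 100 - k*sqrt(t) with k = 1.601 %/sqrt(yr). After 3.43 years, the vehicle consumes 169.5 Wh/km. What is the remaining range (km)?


Step 1: capacity retention = 100 - 1.601 * sqrt(3.43) = 100 - 1.601 * 1.852 = 97.035%
Step 2: C_now = 100.7 * 97.035/100 = 97.714 Ah
Step 3: E_pack = V * C_now = 418.1 * 97.714 = 40854 Wh
Step 4: range = E_pack / consumption = 40854 / 169.5 = 241.0 km

241.0 km


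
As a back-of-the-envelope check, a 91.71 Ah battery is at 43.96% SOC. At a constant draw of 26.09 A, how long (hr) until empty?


Step 1: remaining = SOC/100 * C_total = 43.96/100 * 91.71 = 40.316 Ah
Step 2: t = remaining / I = 40.316 / 26.09 = 1.545 hr

1.545 hr


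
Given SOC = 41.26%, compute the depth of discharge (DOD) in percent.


Complement of SOC: DOD = 100% - 41.26% = 58.74%

58.74%


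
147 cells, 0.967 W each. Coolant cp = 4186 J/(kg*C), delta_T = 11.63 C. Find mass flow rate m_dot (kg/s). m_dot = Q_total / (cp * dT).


Q_total = 147 * 0.967 = 142.15 W
m_dot = Q_total / (cp * dT) = 142.15 / (4186 * 11.63) = 0.002920 kg/s

0.002920 kg/s


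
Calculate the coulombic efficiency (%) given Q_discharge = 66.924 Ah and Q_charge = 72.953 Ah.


Coulombic efficiency = 66.924/72.953 * 100% = 91.74%

91.74%


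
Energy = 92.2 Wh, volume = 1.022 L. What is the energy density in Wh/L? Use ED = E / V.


Volumetric ED = 92.2 Wh / 1.022 L = 90.22 Wh/L

90.22 Wh/L


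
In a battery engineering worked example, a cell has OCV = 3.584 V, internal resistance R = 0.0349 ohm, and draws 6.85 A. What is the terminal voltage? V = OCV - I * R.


V = OCV - I*R = 3.584 - 6.85 * 0.0349 = 3.345 V

3.345 V


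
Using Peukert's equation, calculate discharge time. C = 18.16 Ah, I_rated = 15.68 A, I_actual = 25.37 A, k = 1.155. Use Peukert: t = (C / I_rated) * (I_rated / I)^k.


t_rated = C / I_rated = 18.16 / 15.68 = 1.1582 hr
(I_rated/I)^k = (0.61805)^1.155 = 0.57363
t = t_rated * (I_rated/I)^k = 1.1582 * 0.57363 = 0.6644 hr

0.6644 hr


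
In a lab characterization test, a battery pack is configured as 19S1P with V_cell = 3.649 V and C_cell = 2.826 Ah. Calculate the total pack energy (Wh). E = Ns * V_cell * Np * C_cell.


E = Ns * Vcell * Np * Ccell = 19 * 3.649 * 1 * 2.826 = 195.9 Wh

195.9 Wh


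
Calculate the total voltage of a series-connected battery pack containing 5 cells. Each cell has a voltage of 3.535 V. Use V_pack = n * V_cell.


With 5 cells in series at 3.535 V each, V_pack = 17.675 V

17.675 V
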